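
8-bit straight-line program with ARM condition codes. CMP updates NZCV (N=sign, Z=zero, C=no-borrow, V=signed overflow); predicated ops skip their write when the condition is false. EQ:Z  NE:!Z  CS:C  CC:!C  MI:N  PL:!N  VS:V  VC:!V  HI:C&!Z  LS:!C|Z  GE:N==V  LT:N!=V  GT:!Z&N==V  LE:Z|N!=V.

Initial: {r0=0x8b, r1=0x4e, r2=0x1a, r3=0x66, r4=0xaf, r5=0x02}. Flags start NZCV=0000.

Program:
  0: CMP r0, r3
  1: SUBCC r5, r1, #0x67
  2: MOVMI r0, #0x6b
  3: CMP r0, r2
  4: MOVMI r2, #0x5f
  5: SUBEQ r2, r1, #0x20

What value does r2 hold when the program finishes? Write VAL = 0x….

[0] flags=0011 → (cmp)
[1] flags=0011 CC?F → skip
[2] flags=0011 MI?F → skip
[3] flags=0011 → (cmp)
[4] flags=0011 MI?F → skip
[5] flags=0011 EQ?F → skip

VAL = 0x1a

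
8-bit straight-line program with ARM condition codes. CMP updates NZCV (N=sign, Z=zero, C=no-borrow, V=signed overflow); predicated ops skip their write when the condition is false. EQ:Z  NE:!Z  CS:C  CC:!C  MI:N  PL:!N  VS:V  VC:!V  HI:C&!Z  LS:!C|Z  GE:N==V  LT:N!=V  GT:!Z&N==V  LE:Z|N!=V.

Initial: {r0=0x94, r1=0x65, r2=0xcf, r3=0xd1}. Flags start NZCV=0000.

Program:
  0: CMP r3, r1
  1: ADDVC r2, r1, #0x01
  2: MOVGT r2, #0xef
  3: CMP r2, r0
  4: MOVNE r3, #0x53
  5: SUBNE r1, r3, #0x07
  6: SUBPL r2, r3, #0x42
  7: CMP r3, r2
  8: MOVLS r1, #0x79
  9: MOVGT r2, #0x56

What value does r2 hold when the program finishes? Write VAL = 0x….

VAL = 0x56

[0] flags=0011 → (cmp)
[1] flags=0011 VC?F → skip
[2] flags=0011 GT?F → skip
[3] flags=0010 → (cmp)
[4] flags=0010 NE?T → r3=0x53
[5] flags=0010 NE?T → r1=0x4c
[6] flags=0010 PL?T → r2=0x11
[7] flags=0010 → (cmp)
[8] flags=0010 LS?F → skip
[9] flags=0010 GT?T → r2=0x56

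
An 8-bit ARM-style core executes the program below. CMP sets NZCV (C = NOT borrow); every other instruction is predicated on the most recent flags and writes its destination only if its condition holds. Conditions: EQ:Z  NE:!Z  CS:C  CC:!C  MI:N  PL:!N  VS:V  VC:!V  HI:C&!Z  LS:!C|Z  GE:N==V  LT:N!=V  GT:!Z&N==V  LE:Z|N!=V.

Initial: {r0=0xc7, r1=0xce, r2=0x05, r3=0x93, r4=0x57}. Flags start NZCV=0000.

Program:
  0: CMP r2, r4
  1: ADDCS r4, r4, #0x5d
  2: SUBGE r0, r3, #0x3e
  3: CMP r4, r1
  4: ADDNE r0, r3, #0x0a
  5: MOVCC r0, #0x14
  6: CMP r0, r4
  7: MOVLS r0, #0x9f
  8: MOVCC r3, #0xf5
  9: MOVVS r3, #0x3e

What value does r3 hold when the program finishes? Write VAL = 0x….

0: ✓ CMP  NZCV=1000
1: · ADDCS
2: · SUBGE
3: ✓ CMP  NZCV=1001
4: ✓ ADDNE  r0←0x9d
5: ✓ MOVCC  r0←0x14
6: ✓ CMP  NZCV=1000
7: ✓ MOVLS  r0←0x9f
8: ✓ MOVCC  r3←0xf5
9: · MOVVS

VAL = 0xf5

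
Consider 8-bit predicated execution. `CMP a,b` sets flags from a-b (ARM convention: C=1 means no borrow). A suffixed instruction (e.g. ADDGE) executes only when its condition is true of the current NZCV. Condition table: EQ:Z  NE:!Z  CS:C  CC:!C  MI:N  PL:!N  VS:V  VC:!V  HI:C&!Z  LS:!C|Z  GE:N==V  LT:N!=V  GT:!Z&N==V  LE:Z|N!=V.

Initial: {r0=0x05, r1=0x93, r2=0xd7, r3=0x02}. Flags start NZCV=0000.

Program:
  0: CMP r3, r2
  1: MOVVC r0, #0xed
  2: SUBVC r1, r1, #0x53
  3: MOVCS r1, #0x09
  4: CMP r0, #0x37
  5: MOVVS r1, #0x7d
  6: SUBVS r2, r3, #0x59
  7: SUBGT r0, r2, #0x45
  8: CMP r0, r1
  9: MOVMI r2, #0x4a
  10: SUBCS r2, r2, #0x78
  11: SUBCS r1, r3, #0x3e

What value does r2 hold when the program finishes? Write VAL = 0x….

VAL = 0xd2

0: ✓ CMP  NZCV=0000
1: ✓ MOVVC  r0←0xed
2: ✓ SUBVC  r1←0x40
3: · MOVCS
4: ✓ CMP  NZCV=1010
5: · MOVVS
6: · SUBVS
7: · SUBGT
8: ✓ CMP  NZCV=1010
9: ✓ MOVMI  r2←0x4a
10: ✓ SUBCS  r2←0xd2
11: ✓ SUBCS  r1←0xc4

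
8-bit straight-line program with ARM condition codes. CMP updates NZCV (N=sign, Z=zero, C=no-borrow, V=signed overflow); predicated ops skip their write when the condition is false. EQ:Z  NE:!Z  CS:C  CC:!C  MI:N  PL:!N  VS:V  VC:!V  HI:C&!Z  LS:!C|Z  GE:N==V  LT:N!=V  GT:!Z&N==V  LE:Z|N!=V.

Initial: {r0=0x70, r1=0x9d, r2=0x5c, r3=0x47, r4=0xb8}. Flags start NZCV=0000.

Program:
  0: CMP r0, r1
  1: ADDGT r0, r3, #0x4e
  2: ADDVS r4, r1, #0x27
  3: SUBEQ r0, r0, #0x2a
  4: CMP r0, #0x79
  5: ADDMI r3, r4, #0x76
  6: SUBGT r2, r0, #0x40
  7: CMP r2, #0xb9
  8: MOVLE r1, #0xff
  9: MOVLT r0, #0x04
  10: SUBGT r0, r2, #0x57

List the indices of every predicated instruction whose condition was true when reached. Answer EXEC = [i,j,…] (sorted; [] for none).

0: ✓ CMP  NZCV=1001
1: ✓ ADDGT  r0←0x95
2: ✓ ADDVS  r4←0xc4
3: · SUBEQ
4: ✓ CMP  NZCV=0011
5: · ADDMI
6: · SUBGT
7: ✓ CMP  NZCV=1001
8: · MOVLE
9: · MOVLT
10: ✓ SUBGT  r0←0x05

EXEC = [1,2,10]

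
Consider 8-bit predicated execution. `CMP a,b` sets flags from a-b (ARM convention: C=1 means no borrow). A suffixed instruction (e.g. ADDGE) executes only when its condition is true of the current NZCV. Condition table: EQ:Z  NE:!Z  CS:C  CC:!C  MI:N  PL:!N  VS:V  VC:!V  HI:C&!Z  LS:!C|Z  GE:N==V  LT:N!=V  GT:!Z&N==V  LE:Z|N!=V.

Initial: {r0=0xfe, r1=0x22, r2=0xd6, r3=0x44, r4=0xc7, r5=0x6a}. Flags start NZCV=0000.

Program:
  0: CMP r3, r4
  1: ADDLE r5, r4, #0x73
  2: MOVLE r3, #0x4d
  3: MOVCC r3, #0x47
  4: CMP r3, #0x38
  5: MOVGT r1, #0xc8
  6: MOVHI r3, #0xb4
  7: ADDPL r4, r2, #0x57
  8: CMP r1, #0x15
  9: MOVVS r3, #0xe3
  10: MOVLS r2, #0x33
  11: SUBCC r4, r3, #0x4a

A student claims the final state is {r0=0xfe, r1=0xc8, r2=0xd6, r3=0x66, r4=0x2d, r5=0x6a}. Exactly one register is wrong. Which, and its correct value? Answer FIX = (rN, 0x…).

FIX = (r3, 0xb4)

[0] flags=0000 → (cmp)
[1] flags=0000 LE?F → skip
[2] flags=0000 LE?F → skip
[3] flags=0000 CC?T → r3=0x47
[4] flags=0010 → (cmp)
[5] flags=0010 GT?T → r1=0xc8
[6] flags=0010 HI?T → r3=0xb4
[7] flags=0010 PL?T → r4=0x2d
[8] flags=1010 → (cmp)
[9] flags=1010 VS?F → skip
[10] flags=1010 LS?F → skip
[11] flags=1010 CC?F → skip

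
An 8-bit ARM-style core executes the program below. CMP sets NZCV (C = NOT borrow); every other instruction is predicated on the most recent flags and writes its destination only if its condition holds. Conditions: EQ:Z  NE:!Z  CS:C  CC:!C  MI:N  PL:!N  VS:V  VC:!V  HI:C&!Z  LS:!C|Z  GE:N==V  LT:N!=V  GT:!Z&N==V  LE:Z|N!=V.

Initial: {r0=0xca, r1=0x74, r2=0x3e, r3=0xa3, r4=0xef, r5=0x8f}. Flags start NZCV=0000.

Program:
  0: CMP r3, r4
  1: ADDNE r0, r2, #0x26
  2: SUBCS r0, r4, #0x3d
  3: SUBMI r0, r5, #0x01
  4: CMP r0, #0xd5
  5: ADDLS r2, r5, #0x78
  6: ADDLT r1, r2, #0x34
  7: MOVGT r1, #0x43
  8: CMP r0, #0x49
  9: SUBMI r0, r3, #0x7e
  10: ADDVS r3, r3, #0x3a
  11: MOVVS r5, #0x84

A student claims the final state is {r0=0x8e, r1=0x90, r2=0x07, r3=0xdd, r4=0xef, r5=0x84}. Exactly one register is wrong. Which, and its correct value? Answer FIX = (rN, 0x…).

FIX = (r1, 0x3b)

0: ✓ CMP  NZCV=1000
1: ✓ ADDNE  r0←0x64
2: · SUBCS
3: ✓ SUBMI  r0←0x8e
4: ✓ CMP  NZCV=1000
5: ✓ ADDLS  r2←0x07
6: ✓ ADDLT  r1←0x3b
7: · MOVGT
8: ✓ CMP  NZCV=0011
9: · SUBMI
10: ✓ ADDVS  r3←0xdd
11: ✓ MOVVS  r5←0x84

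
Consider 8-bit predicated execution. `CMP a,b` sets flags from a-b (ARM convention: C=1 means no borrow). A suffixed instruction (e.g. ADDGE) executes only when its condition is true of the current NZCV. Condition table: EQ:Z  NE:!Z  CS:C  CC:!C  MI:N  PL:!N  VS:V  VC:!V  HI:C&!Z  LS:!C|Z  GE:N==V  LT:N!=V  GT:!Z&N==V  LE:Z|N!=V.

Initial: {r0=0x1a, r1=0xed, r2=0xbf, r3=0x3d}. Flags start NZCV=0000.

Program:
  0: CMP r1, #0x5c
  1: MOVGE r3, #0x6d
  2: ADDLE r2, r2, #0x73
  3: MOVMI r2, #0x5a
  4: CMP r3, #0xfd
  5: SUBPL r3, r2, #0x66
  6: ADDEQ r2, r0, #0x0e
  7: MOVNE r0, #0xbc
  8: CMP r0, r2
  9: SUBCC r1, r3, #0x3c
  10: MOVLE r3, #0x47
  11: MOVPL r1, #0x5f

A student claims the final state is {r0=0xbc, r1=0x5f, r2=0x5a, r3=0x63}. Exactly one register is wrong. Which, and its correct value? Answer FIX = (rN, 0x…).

0: ✓ CMP  NZCV=1010
1: · MOVGE
2: ✓ ADDLE  r2←0x32
3: ✓ MOVMI  r2←0x5a
4: ✓ CMP  NZCV=0000
5: ✓ SUBPL  r3←0xf4
6: · ADDEQ
7: ✓ MOVNE  r0←0xbc
8: ✓ CMP  NZCV=0011
9: · SUBCC
10: ✓ MOVLE  r3←0x47
11: ✓ MOVPL  r1←0x5f

FIX = (r3, 0x47)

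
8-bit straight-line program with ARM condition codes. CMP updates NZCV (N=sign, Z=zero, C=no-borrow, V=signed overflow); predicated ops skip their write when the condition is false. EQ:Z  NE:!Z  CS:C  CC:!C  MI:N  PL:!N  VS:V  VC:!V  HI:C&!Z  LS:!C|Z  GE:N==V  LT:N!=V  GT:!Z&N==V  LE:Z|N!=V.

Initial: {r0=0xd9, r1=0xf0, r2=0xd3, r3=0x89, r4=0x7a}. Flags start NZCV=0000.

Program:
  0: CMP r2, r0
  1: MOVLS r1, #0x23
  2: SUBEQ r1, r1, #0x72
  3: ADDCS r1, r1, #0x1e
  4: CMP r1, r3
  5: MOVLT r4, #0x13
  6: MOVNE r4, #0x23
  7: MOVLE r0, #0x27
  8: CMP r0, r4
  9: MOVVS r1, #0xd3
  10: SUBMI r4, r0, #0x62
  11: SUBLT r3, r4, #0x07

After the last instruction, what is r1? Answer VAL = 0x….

[0] flags=1000 → (cmp)
[1] flags=1000 LS?T → r1=0x23
[2] flags=1000 EQ?F → skip
[3] flags=1000 CS?F → skip
[4] flags=1001 → (cmp)
[5] flags=1001 LT?F → skip
[6] flags=1001 NE?T → r4=0x23
[7] flags=1001 LE?F → skip
[8] flags=1010 → (cmp)
[9] flags=1010 VS?F → skip
[10] flags=1010 MI?T → r4=0x77
[11] flags=1010 LT?T → r3=0x70

VAL = 0x23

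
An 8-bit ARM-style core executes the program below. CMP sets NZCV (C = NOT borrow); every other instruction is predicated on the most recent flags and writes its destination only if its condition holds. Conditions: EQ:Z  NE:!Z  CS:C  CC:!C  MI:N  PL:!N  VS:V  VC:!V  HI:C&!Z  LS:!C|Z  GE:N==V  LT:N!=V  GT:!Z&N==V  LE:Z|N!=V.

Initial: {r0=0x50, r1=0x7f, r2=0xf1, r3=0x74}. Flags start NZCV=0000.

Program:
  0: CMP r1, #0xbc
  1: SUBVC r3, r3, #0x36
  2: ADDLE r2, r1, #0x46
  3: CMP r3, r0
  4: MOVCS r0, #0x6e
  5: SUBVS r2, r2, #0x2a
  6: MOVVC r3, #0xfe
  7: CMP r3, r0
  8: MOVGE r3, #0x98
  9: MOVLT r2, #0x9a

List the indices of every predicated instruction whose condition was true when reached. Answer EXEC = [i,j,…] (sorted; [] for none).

[0] flags=1001 → (cmp)
[1] flags=1001 VC?F → skip
[2] flags=1001 LE?F → skip
[3] flags=0010 → (cmp)
[4] flags=0010 CS?T → r0=0x6e
[5] flags=0010 VS?F → skip
[6] flags=0010 VC?T → r3=0xfe
[7] flags=1010 → (cmp)
[8] flags=1010 GE?F → skip
[9] flags=1010 LT?T → r2=0x9a

EXEC = [4,6,9]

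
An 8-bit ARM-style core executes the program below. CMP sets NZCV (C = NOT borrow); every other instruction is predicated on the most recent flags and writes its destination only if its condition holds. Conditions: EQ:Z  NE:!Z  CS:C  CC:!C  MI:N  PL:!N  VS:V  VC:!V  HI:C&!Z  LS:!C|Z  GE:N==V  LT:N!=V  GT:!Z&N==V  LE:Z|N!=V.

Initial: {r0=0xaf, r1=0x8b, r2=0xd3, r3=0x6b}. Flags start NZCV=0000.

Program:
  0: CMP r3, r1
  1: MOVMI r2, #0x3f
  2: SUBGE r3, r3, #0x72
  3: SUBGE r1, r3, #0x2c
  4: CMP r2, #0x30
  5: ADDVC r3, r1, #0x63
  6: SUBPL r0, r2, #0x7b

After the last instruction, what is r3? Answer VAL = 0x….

0: ✓ CMP  NZCV=1001
1: ✓ MOVMI  r2←0x3f
2: ✓ SUBGE  r3←0xf9
3: ✓ SUBGE  r1←0xcd
4: ✓ CMP  NZCV=0010
5: ✓ ADDVC  r3←0x30
6: ✓ SUBPL  r0←0xc4

VAL = 0x30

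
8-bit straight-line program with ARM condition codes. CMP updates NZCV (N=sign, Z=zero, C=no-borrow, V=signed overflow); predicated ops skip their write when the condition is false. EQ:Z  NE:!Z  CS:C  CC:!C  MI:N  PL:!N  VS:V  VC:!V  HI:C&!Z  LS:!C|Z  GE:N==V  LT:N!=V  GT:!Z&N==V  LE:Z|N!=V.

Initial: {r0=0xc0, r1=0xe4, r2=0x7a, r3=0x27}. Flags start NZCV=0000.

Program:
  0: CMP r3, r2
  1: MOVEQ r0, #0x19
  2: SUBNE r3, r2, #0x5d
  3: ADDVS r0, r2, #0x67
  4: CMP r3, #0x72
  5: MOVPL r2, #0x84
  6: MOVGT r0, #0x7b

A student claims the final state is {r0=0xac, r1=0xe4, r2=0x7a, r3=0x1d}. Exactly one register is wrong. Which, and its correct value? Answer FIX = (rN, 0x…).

FIX = (r0, 0xc0)

[0] flags=1000 → (cmp)
[1] flags=1000 EQ?F → skip
[2] flags=1000 NE?T → r3=0x1d
[3] flags=1000 VS?F → skip
[4] flags=1000 → (cmp)
[5] flags=1000 PL?F → skip
[6] flags=1000 GT?F → skip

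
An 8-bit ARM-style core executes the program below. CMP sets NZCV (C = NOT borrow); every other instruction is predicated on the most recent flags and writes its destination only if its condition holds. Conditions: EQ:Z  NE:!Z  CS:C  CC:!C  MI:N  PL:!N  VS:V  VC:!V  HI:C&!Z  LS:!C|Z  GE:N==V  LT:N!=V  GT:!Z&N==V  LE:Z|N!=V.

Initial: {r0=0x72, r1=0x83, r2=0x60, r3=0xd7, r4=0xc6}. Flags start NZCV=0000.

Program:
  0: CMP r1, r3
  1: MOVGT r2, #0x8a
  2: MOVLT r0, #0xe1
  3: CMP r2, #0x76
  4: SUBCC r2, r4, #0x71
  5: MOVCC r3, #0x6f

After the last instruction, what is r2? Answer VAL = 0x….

VAL = 0x55

[0] flags=1000 → (cmp)
[1] flags=1000 GT?F → skip
[2] flags=1000 LT?T → r0=0xe1
[3] flags=1000 → (cmp)
[4] flags=1000 CC?T → r2=0x55
[5] flags=1000 CC?T → r3=0x6f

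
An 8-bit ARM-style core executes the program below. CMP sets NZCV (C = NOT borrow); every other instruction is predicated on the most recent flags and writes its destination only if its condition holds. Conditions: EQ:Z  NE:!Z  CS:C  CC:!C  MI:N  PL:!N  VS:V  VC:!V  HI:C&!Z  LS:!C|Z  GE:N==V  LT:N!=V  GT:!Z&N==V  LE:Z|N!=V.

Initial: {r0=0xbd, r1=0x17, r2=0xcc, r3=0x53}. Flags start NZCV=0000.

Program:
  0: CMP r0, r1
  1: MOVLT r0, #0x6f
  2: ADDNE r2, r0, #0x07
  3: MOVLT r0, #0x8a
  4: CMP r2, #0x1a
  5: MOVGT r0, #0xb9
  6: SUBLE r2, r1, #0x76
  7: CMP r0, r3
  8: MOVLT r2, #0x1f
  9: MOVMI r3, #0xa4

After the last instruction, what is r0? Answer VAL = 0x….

VAL = 0xb9

0: ✓ CMP  NZCV=1010
1: ✓ MOVLT  r0←0x6f
2: ✓ ADDNE  r2←0x76
3: ✓ MOVLT  r0←0x8a
4: ✓ CMP  NZCV=0010
5: ✓ MOVGT  r0←0xb9
6: · SUBLE
7: ✓ CMP  NZCV=0011
8: ✓ MOVLT  r2←0x1f
9: · MOVMI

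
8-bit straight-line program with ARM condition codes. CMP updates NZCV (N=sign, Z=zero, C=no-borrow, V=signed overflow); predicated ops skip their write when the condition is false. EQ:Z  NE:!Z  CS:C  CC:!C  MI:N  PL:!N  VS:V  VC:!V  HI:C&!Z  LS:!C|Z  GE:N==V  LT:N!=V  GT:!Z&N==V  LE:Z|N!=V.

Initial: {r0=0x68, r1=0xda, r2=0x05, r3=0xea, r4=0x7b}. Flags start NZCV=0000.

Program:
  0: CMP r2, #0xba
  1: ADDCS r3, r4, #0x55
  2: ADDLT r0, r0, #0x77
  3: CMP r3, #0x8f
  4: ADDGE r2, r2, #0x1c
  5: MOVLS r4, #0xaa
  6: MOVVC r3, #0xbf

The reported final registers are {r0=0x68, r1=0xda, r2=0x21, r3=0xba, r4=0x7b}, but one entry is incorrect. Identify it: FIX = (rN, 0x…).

FIX = (r3, 0xbf)

[0] flags=0000 → (cmp)
[1] flags=0000 CS?F → skip
[2] flags=0000 LT?F → skip
[3] flags=0010 → (cmp)
[4] flags=0010 GE?T → r2=0x21
[5] flags=0010 LS?F → skip
[6] flags=0010 VC?T → r3=0xbf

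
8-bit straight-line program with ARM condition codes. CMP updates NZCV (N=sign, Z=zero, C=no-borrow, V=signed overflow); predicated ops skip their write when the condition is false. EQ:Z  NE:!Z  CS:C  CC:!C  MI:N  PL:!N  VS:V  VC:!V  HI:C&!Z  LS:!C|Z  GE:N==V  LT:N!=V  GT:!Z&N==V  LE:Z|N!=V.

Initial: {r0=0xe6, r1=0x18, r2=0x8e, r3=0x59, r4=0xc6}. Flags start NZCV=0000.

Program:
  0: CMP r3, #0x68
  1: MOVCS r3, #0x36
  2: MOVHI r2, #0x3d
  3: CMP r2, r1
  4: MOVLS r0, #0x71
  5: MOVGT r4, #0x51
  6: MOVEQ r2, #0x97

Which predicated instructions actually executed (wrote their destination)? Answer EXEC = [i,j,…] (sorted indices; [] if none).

EXEC = []

[0] flags=1000 → (cmp)
[1] flags=1000 CS?F → skip
[2] flags=1000 HI?F → skip
[3] flags=0011 → (cmp)
[4] flags=0011 LS?F → skip
[5] flags=0011 GT?F → skip
[6] flags=0011 EQ?F → skip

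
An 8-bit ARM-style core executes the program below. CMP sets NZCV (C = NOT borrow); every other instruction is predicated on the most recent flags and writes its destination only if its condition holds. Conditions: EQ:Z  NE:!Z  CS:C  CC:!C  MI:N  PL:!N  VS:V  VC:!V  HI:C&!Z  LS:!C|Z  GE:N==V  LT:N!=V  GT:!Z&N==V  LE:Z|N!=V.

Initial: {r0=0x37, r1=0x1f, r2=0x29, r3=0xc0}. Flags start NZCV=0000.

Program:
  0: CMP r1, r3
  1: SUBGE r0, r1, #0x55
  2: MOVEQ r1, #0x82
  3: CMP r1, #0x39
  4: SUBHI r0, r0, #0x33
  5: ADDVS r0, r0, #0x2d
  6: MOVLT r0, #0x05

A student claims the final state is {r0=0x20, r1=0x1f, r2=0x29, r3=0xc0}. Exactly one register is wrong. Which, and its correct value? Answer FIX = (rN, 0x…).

FIX = (r0, 0x05)

0: ✓ CMP  NZCV=0000
1: ✓ SUBGE  r0←0xca
2: · MOVEQ
3: ✓ CMP  NZCV=1000
4: · SUBHI
5: · ADDVS
6: ✓ MOVLT  r0←0x05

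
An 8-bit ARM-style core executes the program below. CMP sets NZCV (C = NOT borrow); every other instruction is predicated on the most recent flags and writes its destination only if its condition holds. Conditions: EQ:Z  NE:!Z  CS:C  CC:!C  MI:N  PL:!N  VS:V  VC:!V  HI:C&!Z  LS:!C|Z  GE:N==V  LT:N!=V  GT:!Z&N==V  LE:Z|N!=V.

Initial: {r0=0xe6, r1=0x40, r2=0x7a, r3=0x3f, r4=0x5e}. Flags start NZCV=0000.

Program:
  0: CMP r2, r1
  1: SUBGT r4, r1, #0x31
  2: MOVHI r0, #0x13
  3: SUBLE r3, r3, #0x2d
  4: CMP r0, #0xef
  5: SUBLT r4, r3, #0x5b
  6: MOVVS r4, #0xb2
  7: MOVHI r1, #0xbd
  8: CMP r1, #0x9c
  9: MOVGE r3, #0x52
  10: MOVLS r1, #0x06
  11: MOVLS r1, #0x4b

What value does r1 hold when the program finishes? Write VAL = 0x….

[0] flags=0010 → (cmp)
[1] flags=0010 GT?T → r4=0x0f
[2] flags=0010 HI?T → r0=0x13
[3] flags=0010 LE?F → skip
[4] flags=0000 → (cmp)
[5] flags=0000 LT?F → skip
[6] flags=0000 VS?F → skip
[7] flags=0000 HI?F → skip
[8] flags=1001 → (cmp)
[9] flags=1001 GE?T → r3=0x52
[10] flags=1001 LS?T → r1=0x06
[11] flags=1001 LS?T → r1=0x4b

VAL = 0x4b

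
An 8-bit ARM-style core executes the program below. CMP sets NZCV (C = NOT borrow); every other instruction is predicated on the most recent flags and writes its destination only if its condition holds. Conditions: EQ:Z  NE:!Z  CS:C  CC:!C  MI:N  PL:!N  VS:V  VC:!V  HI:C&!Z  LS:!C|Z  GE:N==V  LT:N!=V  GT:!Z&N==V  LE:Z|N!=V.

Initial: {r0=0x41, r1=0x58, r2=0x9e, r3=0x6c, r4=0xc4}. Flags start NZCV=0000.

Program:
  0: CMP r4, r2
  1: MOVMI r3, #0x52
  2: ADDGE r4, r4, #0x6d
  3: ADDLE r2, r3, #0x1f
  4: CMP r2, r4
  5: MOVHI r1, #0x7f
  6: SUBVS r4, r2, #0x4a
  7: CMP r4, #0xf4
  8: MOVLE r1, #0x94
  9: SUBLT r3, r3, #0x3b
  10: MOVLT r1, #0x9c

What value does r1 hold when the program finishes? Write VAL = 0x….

[0] flags=0010 → (cmp)
[1] flags=0010 MI?F → skip
[2] flags=0010 GE?T → r4=0x31
[3] flags=0010 LE?F → skip
[4] flags=0011 → (cmp)
[5] flags=0011 HI?T → r1=0x7f
[6] flags=0011 VS?T → r4=0x54
[7] flags=0000 → (cmp)
[8] flags=0000 LE?F → skip
[9] flags=0000 LT?F → skip
[10] flags=0000 LT?F → skip

VAL = 0x7f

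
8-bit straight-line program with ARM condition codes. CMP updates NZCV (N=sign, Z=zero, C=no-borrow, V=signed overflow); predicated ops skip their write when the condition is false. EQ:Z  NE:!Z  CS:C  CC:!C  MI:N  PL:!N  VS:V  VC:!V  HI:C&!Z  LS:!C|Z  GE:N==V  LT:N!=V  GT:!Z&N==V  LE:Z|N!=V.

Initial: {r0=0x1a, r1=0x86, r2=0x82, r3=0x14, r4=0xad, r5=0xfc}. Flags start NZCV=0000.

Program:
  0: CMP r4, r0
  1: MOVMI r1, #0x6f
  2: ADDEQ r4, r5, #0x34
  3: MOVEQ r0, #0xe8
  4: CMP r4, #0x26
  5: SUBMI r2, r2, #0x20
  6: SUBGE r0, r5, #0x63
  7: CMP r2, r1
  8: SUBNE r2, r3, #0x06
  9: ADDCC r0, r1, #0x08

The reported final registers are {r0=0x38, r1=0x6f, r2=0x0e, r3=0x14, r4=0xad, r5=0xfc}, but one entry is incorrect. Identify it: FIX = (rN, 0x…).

[0] flags=1010 → (cmp)
[1] flags=1010 MI?T → r1=0x6f
[2] flags=1010 EQ?F → skip
[3] flags=1010 EQ?F → skip
[4] flags=1010 → (cmp)
[5] flags=1010 MI?T → r2=0x62
[6] flags=1010 GE?F → skip
[7] flags=1000 → (cmp)
[8] flags=1000 NE?T → r2=0x0e
[9] flags=1000 CC?T → r0=0x77

FIX = (r0, 0x77)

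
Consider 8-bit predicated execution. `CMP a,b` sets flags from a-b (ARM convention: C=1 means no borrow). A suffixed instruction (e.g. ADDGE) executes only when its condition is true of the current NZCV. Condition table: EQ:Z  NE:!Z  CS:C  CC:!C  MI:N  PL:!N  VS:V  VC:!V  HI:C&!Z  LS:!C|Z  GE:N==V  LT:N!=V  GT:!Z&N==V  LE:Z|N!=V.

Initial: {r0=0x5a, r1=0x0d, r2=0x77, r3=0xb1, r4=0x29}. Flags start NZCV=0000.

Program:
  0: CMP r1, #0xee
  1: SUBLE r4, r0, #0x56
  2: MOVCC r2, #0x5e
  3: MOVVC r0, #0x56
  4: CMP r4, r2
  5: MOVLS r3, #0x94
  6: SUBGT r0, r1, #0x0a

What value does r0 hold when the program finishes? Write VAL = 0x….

VAL = 0x56

[0] flags=0000 → (cmp)
[1] flags=0000 LE?F → skip
[2] flags=0000 CC?T → r2=0x5e
[3] flags=0000 VC?T → r0=0x56
[4] flags=1000 → (cmp)
[5] flags=1000 LS?T → r3=0x94
[6] flags=1000 GT?F → skip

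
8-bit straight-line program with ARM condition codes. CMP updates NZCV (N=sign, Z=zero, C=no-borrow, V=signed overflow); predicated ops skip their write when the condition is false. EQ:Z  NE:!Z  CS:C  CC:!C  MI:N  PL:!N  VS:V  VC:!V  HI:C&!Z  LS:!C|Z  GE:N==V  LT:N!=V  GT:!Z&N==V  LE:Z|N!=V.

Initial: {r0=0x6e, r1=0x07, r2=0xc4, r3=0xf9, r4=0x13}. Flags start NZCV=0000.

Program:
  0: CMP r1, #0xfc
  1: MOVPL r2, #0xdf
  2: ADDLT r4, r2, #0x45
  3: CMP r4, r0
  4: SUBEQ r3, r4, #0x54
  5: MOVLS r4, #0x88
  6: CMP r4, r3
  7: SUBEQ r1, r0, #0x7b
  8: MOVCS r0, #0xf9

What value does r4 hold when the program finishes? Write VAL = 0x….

0: ✓ CMP  NZCV=0000
1: ✓ MOVPL  r2←0xdf
2: · ADDLT
3: ✓ CMP  NZCV=1000
4: · SUBEQ
5: ✓ MOVLS  r4←0x88
6: ✓ CMP  NZCV=1000
7: · SUBEQ
8: · MOVCS

VAL = 0x88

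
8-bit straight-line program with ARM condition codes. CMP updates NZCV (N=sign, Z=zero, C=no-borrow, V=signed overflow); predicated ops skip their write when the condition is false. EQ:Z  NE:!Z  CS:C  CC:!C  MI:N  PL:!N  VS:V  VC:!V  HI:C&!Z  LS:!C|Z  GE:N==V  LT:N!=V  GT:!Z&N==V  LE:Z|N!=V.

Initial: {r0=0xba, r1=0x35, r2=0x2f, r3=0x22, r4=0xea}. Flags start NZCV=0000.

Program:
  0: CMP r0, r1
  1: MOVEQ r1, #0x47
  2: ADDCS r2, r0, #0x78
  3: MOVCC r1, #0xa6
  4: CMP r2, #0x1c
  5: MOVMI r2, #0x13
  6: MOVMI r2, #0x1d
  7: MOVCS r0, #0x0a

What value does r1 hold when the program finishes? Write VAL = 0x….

[0] flags=1010 → (cmp)
[1] flags=1010 EQ?F → skip
[2] flags=1010 CS?T → r2=0x32
[3] flags=1010 CC?F → skip
[4] flags=0010 → (cmp)
[5] flags=0010 MI?F → skip
[6] flags=0010 MI?F → skip
[7] flags=0010 CS?T → r0=0x0a

VAL = 0x35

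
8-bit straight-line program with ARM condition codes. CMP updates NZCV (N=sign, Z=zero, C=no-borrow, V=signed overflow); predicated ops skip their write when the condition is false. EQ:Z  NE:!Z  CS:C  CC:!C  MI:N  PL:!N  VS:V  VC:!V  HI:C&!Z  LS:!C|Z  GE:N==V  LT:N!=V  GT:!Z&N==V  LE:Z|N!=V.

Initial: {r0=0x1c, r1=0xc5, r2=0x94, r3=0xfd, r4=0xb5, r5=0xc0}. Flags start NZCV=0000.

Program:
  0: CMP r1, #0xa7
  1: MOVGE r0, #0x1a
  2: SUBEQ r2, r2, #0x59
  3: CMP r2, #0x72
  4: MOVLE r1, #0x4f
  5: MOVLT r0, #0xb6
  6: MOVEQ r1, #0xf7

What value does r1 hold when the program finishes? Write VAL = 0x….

VAL = 0x4f

0: ✓ CMP  NZCV=0010
1: ✓ MOVGE  r0←0x1a
2: · SUBEQ
3: ✓ CMP  NZCV=0011
4: ✓ MOVLE  r1←0x4f
5: ✓ MOVLT  r0←0xb6
6: · MOVEQ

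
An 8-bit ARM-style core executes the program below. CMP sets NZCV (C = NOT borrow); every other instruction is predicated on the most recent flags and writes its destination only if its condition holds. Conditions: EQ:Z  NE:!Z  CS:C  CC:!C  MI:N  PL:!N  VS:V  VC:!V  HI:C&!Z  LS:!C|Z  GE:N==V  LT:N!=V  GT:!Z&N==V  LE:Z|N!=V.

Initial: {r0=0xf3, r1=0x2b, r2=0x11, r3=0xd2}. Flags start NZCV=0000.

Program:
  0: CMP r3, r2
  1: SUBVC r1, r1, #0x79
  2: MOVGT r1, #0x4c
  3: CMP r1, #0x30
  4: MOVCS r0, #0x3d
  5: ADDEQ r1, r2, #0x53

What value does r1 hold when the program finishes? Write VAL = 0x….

VAL = 0xb2

[0] flags=1010 → (cmp)
[1] flags=1010 VC?T → r1=0xb2
[2] flags=1010 GT?F → skip
[3] flags=1010 → (cmp)
[4] flags=1010 CS?T → r0=0x3d
[5] flags=1010 EQ?F → skip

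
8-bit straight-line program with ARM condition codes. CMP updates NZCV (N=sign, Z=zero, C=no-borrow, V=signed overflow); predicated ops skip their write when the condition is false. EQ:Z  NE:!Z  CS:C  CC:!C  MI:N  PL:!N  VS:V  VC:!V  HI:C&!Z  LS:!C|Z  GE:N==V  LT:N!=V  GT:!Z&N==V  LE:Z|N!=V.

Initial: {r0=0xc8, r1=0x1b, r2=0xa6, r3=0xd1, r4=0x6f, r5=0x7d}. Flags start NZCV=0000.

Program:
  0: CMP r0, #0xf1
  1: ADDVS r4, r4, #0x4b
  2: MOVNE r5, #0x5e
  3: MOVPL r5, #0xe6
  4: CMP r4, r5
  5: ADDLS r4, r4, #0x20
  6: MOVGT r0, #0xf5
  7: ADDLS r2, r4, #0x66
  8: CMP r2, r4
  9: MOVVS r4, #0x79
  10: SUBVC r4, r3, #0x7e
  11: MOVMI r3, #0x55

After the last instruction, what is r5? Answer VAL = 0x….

0: ✓ CMP  NZCV=1000
1: · ADDVS
2: ✓ MOVNE  r5←0x5e
3: · MOVPL
4: ✓ CMP  NZCV=0010
5: · ADDLS
6: ✓ MOVGT  r0←0xf5
7: · ADDLS
8: ✓ CMP  NZCV=0011
9: ✓ MOVVS  r4←0x79
10: · SUBVC
11: · MOVMI

VAL = 0x5e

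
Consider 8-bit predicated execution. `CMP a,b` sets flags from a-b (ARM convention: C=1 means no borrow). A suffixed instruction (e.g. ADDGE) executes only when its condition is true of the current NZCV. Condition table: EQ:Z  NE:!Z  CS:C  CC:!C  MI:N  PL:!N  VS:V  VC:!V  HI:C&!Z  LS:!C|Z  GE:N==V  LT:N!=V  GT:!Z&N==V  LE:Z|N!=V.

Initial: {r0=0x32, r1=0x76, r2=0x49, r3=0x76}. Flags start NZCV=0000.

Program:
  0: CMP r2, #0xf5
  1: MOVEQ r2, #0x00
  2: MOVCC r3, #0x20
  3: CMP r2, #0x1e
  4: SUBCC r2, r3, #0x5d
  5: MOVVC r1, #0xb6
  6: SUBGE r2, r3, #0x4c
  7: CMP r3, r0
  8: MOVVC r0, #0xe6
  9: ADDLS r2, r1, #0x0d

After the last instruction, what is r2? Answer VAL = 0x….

VAL = 0xc3

[0] flags=0000 → (cmp)
[1] flags=0000 EQ?F → skip
[2] flags=0000 CC?T → r3=0x20
[3] flags=0010 → (cmp)
[4] flags=0010 CC?F → skip
[5] flags=0010 VC?T → r1=0xb6
[6] flags=0010 GE?T → r2=0xd4
[7] flags=1000 → (cmp)
[8] flags=1000 VC?T → r0=0xe6
[9] flags=1000 LS?T → r2=0xc3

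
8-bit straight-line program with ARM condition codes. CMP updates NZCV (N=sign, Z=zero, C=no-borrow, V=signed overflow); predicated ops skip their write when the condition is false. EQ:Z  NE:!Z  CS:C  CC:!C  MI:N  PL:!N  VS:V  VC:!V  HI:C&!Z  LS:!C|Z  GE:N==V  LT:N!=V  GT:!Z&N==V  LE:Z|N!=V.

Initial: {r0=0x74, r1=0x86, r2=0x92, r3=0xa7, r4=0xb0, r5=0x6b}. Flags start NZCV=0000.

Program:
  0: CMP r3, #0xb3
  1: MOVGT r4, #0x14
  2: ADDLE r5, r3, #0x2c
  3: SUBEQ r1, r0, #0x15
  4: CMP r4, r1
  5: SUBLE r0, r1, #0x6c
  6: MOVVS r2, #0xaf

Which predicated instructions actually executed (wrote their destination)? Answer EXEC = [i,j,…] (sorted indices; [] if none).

EXEC = [2]

[0] flags=1000 → (cmp)
[1] flags=1000 GT?F → skip
[2] flags=1000 LE?T → r5=0xd3
[3] flags=1000 EQ?F → skip
[4] flags=0010 → (cmp)
[5] flags=0010 LE?F → skip
[6] flags=0010 VS?F → skip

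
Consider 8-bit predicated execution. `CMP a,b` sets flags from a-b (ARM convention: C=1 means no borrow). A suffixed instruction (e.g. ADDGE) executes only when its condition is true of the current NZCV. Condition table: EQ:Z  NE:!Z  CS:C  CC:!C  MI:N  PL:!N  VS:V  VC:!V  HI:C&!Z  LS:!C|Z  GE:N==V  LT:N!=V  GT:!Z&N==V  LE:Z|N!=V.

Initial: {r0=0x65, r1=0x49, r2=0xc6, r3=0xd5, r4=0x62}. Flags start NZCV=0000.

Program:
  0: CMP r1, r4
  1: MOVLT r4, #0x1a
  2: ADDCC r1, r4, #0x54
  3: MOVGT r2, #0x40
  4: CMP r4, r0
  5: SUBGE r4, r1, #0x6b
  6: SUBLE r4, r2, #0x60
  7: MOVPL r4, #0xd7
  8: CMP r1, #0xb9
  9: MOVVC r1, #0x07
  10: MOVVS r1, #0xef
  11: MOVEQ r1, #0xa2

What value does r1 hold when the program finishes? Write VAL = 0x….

[0] flags=1000 → (cmp)
[1] flags=1000 LT?T → r4=0x1a
[2] flags=1000 CC?T → r1=0x6e
[3] flags=1000 GT?F → skip
[4] flags=1000 → (cmp)
[5] flags=1000 GE?F → skip
[6] flags=1000 LE?T → r4=0x66
[7] flags=1000 PL?F → skip
[8] flags=1001 → (cmp)
[9] flags=1001 VC?F → skip
[10] flags=1001 VS?T → r1=0xef
[11] flags=1001 EQ?F → skip

VAL = 0xef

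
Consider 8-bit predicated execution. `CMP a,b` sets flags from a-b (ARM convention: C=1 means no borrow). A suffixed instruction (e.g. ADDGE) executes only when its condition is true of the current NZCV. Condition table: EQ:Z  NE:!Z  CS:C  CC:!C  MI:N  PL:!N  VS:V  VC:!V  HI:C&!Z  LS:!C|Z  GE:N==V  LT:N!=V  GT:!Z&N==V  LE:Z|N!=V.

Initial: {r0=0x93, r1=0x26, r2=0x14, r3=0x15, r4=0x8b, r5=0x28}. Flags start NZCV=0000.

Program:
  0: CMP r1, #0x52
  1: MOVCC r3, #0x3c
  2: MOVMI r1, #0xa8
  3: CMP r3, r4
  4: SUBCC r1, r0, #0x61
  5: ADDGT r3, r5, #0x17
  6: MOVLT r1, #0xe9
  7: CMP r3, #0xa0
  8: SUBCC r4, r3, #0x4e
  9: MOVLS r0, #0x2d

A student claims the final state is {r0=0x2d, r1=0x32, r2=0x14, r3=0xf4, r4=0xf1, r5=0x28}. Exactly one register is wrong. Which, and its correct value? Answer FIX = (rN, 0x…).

[0] flags=1000 → (cmp)
[1] flags=1000 CC?T → r3=0x3c
[2] flags=1000 MI?T → r1=0xa8
[3] flags=1001 → (cmp)
[4] flags=1001 CC?T → r1=0x32
[5] flags=1001 GT?T → r3=0x3f
[6] flags=1001 LT?F → skip
[7] flags=1001 → (cmp)
[8] flags=1001 CC?T → r4=0xf1
[9] flags=1001 LS?T → r0=0x2d

FIX = (r3, 0x3f)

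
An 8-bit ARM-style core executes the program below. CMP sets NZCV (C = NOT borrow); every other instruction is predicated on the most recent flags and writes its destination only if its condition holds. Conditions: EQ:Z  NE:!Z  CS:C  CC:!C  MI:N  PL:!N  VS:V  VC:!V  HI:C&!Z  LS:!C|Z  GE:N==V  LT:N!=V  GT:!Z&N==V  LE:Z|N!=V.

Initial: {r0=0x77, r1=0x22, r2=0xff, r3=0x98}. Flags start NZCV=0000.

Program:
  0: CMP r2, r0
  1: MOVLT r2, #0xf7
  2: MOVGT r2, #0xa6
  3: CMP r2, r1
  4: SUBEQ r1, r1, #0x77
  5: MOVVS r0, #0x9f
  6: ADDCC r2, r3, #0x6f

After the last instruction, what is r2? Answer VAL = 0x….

0: ✓ CMP  NZCV=1010
1: ✓ MOVLT  r2←0xf7
2: · MOVGT
3: ✓ CMP  NZCV=1010
4: · SUBEQ
5: · MOVVS
6: · ADDCC

VAL = 0xf7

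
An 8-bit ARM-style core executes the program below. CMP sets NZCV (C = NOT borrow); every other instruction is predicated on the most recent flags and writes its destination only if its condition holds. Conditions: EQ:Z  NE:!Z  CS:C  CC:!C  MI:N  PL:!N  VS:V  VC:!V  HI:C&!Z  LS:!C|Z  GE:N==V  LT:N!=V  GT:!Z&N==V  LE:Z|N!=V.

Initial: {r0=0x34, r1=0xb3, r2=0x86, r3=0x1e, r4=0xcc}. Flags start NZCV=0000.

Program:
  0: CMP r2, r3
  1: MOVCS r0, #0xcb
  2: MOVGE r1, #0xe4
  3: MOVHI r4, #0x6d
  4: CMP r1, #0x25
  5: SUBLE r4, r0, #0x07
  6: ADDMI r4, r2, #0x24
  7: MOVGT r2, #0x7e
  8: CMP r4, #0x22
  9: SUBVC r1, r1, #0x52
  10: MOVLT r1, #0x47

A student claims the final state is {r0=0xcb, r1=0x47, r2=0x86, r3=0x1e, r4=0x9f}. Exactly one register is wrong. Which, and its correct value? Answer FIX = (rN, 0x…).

FIX = (r4, 0xaa)

[0] flags=0011 → (cmp)
[1] flags=0011 CS?T → r0=0xcb
[2] flags=0011 GE?F → skip
[3] flags=0011 HI?T → r4=0x6d
[4] flags=1010 → (cmp)
[5] flags=1010 LE?T → r4=0xc4
[6] flags=1010 MI?T → r4=0xaa
[7] flags=1010 GT?F → skip
[8] flags=1010 → (cmp)
[9] flags=1010 VC?T → r1=0x61
[10] flags=1010 LT?T → r1=0x47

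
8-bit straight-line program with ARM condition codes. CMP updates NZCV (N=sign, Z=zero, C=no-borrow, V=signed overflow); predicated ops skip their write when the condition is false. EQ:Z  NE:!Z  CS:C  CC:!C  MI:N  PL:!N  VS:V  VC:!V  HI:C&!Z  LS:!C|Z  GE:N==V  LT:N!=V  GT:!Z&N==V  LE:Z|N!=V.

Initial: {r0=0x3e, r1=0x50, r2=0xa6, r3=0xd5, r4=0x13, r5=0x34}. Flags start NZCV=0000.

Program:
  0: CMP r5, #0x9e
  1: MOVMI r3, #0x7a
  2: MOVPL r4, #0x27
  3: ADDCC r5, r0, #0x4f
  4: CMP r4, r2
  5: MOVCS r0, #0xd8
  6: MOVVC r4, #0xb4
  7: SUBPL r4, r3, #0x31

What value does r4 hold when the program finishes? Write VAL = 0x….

VAL = 0x49

0: ✓ CMP  NZCV=1001
1: ✓ MOVMI  r3←0x7a
2: · MOVPL
3: ✓ ADDCC  r5←0x8d
4: ✓ CMP  NZCV=0000
5: · MOVCS
6: ✓ MOVVC  r4←0xb4
7: ✓ SUBPL  r4←0x49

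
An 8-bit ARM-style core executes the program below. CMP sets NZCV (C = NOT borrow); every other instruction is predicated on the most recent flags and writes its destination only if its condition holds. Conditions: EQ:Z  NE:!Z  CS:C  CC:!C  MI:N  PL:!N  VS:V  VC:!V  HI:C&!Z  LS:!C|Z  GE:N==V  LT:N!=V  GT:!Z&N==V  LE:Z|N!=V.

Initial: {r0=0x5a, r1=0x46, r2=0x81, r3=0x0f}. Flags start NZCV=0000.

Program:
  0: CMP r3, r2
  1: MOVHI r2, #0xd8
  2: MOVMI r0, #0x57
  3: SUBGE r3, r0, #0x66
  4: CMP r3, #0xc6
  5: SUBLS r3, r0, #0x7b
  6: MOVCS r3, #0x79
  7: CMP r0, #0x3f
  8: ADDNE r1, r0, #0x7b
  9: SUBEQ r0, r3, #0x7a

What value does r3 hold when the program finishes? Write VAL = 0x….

0: ✓ CMP  NZCV=1001
1: · MOVHI
2: ✓ MOVMI  r0←0x57
3: ✓ SUBGE  r3←0xf1
4: ✓ CMP  NZCV=0010
5: · SUBLS
6: ✓ MOVCS  r3←0x79
7: ✓ CMP  NZCV=0010
8: ✓ ADDNE  r1←0xd2
9: · SUBEQ

VAL = 0x79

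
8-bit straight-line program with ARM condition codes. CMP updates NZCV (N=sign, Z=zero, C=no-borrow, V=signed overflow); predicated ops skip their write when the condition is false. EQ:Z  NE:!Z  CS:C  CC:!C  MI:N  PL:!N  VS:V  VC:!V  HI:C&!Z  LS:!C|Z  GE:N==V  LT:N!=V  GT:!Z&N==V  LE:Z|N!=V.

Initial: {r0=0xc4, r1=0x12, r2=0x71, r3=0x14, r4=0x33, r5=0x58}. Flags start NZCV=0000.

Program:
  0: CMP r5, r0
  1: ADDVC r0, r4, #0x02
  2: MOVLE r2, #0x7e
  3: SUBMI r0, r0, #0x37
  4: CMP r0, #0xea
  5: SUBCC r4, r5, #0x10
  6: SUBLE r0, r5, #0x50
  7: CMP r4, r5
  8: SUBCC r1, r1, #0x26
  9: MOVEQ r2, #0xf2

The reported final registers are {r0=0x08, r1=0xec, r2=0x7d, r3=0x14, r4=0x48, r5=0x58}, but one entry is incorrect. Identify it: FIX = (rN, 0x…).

[0] flags=1001 → (cmp)
[1] flags=1001 VC?F → skip
[2] flags=1001 LE?F → skip
[3] flags=1001 MI?T → r0=0x8d
[4] flags=1000 → (cmp)
[5] flags=1000 CC?T → r4=0x48
[6] flags=1000 LE?T → r0=0x08
[7] flags=1000 → (cmp)
[8] flags=1000 CC?T → r1=0xec
[9] flags=1000 EQ?F → skip

FIX = (r2, 0x71)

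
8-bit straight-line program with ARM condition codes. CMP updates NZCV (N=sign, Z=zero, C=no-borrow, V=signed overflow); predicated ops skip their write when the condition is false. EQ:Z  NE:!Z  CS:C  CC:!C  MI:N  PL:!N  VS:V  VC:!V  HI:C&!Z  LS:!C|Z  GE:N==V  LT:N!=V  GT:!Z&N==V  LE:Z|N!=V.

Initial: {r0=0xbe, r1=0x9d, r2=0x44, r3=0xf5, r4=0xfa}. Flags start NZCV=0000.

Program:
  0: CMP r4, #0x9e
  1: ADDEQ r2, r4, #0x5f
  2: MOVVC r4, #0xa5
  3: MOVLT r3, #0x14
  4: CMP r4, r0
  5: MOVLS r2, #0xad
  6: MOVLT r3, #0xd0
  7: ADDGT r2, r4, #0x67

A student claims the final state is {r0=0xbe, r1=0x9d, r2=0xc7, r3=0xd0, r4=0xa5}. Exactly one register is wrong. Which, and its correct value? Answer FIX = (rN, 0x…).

FIX = (r2, 0xad)

0: ✓ CMP  NZCV=0010
1: · ADDEQ
2: ✓ MOVVC  r4←0xa5
3: · MOVLT
4: ✓ CMP  NZCV=1000
5: ✓ MOVLS  r2←0xad
6: ✓ MOVLT  r3←0xd0
7: · ADDGT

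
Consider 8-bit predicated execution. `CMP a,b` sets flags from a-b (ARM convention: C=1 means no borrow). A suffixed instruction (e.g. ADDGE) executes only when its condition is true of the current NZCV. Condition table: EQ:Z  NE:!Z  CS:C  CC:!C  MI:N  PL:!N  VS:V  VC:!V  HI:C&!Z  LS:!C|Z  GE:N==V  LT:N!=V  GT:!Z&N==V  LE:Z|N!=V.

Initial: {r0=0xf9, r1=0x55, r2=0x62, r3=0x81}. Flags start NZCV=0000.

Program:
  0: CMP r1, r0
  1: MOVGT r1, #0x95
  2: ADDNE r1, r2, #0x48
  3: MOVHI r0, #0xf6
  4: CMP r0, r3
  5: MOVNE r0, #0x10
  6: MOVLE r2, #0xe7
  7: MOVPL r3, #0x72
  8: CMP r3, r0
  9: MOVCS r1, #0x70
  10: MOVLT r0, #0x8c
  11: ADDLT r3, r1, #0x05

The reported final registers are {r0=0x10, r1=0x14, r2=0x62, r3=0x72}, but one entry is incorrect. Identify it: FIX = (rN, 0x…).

[0] flags=0000 → (cmp)
[1] flags=0000 GT?T → r1=0x95
[2] flags=0000 NE?T → r1=0xaa
[3] flags=0000 HI?F → skip
[4] flags=0010 → (cmp)
[5] flags=0010 NE?T → r0=0x10
[6] flags=0010 LE?F → skip
[7] flags=0010 PL?T → r3=0x72
[8] flags=0010 → (cmp)
[9] flags=0010 CS?T → r1=0x70
[10] flags=0010 LT?F → skip
[11] flags=0010 LT?F → skip

FIX = (r1, 0x70)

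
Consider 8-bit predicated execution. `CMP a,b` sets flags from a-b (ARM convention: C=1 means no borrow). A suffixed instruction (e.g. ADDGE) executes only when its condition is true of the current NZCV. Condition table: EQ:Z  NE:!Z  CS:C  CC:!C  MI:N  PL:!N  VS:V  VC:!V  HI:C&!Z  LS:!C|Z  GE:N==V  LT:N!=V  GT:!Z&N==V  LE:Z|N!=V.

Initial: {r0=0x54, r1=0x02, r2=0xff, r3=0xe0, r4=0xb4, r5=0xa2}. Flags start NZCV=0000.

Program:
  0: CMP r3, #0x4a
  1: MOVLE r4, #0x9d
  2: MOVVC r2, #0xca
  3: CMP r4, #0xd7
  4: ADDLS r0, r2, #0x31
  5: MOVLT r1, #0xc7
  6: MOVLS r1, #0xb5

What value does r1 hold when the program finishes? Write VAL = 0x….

[0] flags=1010 → (cmp)
[1] flags=1010 LE?T → r4=0x9d
[2] flags=1010 VC?T → r2=0xca
[3] flags=1000 → (cmp)
[4] flags=1000 LS?T → r0=0xfb
[5] flags=1000 LT?T → r1=0xc7
[6] flags=1000 LS?T → r1=0xb5

VAL = 0xb5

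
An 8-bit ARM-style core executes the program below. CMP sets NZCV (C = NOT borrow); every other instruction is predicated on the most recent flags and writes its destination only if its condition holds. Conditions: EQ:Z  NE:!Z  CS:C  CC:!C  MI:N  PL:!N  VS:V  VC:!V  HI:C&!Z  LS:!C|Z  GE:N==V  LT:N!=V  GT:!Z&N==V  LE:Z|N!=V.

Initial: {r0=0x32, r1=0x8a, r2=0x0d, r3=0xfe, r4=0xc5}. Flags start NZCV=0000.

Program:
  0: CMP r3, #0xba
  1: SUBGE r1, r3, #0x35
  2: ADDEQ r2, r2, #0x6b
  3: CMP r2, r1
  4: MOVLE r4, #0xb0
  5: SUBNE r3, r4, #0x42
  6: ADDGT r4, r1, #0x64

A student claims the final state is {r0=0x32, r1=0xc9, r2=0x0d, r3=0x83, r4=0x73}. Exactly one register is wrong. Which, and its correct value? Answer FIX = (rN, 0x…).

FIX = (r4, 0x2d)

[0] flags=0010 → (cmp)
[1] flags=0010 GE?T → r1=0xc9
[2] flags=0010 EQ?F → skip
[3] flags=0000 → (cmp)
[4] flags=0000 LE?F → skip
[5] flags=0000 NE?T → r3=0x83
[6] flags=0000 GT?T → r4=0x2d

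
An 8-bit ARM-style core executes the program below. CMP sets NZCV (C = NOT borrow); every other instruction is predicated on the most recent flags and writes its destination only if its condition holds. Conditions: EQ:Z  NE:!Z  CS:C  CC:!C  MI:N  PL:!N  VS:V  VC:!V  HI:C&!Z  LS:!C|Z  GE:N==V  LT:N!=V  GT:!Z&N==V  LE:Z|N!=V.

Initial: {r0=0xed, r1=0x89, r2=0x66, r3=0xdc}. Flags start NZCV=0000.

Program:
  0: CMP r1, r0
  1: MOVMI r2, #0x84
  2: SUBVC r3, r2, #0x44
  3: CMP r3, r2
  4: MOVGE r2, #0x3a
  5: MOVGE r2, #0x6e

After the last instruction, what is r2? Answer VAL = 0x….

0: ✓ CMP  NZCV=1000
1: ✓ MOVMI  r2←0x84
2: ✓ SUBVC  r3←0x40
3: ✓ CMP  NZCV=1001
4: ✓ MOVGE  r2←0x3a
5: ✓ MOVGE  r2←0x6e

VAL = 0x6e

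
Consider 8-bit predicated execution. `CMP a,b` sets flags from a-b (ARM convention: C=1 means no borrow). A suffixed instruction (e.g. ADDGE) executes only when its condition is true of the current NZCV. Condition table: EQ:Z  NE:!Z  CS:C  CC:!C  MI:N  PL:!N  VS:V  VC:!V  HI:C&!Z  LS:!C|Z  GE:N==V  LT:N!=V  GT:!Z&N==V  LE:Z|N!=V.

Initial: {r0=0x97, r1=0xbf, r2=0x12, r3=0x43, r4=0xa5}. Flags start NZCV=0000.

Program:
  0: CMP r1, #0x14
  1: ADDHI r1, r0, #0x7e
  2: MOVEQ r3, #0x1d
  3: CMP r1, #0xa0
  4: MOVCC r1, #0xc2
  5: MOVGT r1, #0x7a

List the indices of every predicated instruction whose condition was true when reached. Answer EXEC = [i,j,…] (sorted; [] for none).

EXEC = [1,4,5]

[0] flags=1010 → (cmp)
[1] flags=1010 HI?T → r1=0x15
[2] flags=1010 EQ?F → skip
[3] flags=0000 → (cmp)
[4] flags=0000 CC?T → r1=0xc2
[5] flags=0000 GT?T → r1=0x7a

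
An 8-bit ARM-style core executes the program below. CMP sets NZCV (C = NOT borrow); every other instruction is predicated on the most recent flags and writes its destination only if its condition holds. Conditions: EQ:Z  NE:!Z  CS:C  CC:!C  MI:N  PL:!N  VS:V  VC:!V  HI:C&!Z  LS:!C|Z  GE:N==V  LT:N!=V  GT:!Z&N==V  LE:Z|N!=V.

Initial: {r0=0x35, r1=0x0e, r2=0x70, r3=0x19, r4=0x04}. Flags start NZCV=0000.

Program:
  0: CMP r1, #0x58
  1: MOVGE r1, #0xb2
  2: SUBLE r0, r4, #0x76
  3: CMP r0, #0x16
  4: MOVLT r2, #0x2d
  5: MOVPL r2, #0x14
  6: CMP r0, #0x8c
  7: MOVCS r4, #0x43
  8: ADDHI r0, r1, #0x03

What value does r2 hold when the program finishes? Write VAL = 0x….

0: ✓ CMP  NZCV=1000
1: · MOVGE
2: ✓ SUBLE  r0←0x8e
3: ✓ CMP  NZCV=0011
4: ✓ MOVLT  r2←0x2d
5: ✓ MOVPL  r2←0x14
6: ✓ CMP  NZCV=0010
7: ✓ MOVCS  r4←0x43
8: ✓ ADDHI  r0←0x11

VAL = 0x14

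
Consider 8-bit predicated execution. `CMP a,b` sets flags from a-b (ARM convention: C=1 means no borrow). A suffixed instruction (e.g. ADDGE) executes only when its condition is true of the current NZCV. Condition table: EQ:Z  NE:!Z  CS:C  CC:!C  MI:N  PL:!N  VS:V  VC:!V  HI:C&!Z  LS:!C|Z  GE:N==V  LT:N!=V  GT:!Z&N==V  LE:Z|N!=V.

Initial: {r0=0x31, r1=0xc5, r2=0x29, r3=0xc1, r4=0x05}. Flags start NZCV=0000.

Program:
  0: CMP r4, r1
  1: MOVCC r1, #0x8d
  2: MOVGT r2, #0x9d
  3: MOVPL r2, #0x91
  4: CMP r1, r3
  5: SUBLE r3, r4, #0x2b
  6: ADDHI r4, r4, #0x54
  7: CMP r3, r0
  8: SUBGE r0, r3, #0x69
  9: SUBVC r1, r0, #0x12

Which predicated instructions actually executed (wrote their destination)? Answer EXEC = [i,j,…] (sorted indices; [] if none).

[0] flags=0000 → (cmp)
[1] flags=0000 CC?T → r1=0x8d
[2] flags=0000 GT?T → r2=0x9d
[3] flags=0000 PL?T → r2=0x91
[4] flags=1000 → (cmp)
[5] flags=1000 LE?T → r3=0xda
[6] flags=1000 HI?F → skip
[7] flags=1010 → (cmp)
[8] flags=1010 GE?F → skip
[9] flags=1010 VC?T → r1=0x1f

EXEC = [1,2,3,5,9]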